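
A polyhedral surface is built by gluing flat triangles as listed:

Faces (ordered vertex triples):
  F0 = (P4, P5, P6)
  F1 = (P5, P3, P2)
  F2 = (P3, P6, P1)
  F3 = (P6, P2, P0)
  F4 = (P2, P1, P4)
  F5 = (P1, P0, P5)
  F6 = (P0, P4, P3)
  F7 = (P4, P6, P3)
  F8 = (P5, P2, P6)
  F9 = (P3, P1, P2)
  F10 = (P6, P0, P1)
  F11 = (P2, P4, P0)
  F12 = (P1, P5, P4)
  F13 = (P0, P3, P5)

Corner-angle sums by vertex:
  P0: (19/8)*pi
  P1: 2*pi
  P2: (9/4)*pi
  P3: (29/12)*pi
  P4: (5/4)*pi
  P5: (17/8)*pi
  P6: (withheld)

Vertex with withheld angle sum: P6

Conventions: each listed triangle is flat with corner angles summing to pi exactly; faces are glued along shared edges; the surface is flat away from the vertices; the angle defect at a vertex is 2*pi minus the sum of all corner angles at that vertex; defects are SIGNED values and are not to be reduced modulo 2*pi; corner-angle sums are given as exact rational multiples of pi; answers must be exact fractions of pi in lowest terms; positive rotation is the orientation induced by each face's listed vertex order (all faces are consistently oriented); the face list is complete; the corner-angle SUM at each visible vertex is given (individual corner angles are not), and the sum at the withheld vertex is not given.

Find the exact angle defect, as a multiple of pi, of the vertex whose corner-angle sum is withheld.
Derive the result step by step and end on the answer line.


V = 7, E = 21, F = 14; chi = V - E + F = 0
Gauss-Bonnet: total defect = 2*pi*chi = 0; visible defects sum to (-5/12)*pi

Answer: defect(P6) = (5/12)*pi


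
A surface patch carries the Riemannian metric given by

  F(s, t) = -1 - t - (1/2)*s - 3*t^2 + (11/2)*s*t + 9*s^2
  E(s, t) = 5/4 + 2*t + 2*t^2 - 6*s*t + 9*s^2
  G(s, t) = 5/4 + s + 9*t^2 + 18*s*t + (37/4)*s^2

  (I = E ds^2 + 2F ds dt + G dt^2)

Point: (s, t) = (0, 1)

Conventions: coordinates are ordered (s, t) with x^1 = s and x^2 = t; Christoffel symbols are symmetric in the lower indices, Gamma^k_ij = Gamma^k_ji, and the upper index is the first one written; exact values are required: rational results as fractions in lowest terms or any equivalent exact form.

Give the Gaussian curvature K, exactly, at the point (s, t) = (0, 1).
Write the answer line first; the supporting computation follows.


Answer: K = 98180/212521

E = 21/4, F = -5, G = 41/4, EG - F^2 = 461/16 at the point
E_s = -6, E_t = 6, F_s = 5, F_t = -7, G_s = 19, G_t = 18
E_tt = 4, F_st = 11/2, G_ss = 37/2
Compute both Brioschi determinants and normalise by (EG - F^2)^2.
M1 = [[-E_tt/2 + F_st - G_ss/2, E_s/2, F_s - E_t/2], [F_t - G_s/2, E, F], [G_t/2, F, G]] = [[-23/4, -3, 2], [-33/2, 21/4, -5], [9, -5, 41/4]]; det M1 = -29923/64
M2 = [[0, E_t/2, G_s/2], [E_t/2, E, F], [G_s/2, F, G]] = [[0, 3, 19/2], [3, 21/4, -5], [19/2, -5, 41/4]]; det M2 = -13617/16
det M1 - det M2 = 24545/64; K = 24545/64 / (461/16)^2 = 98180/212521


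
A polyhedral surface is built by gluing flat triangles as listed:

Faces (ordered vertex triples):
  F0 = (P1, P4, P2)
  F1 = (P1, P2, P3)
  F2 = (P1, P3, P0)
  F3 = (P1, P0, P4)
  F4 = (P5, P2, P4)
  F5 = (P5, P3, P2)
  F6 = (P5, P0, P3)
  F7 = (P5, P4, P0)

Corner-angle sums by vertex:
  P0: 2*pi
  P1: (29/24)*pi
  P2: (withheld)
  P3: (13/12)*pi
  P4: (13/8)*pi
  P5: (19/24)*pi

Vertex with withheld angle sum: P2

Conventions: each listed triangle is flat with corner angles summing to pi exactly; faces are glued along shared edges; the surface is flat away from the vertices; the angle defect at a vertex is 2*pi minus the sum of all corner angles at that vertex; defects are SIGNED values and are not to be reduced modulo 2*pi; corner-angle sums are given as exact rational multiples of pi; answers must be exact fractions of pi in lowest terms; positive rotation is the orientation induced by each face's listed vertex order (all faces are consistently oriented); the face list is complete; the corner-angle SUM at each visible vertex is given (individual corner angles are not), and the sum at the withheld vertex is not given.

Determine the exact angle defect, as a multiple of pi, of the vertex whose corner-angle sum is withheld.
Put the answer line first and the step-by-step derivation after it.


Answer: defect(P2) = (17/24)*pi

V = 6, E = 12, F = 8; chi = V - E + F = 2
Gauss-Bonnet: total defect = 2*pi*chi = 4*pi; visible defects sum to (79/24)*pi


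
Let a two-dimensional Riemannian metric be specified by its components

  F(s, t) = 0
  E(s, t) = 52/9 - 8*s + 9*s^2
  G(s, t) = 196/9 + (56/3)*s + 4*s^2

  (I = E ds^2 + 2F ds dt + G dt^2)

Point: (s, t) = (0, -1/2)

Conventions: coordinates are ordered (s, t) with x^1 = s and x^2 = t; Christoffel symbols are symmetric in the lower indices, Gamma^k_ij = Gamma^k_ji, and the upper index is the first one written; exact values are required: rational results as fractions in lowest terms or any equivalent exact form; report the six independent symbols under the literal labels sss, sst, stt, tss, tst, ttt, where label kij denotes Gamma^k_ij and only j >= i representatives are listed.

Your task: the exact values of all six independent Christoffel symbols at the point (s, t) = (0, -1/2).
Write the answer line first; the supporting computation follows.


Answer: Gamma_sss = -9/13, Gamma_sst = 0, Gamma_stt = -21/13, Gamma_tss = 0, Gamma_tst = 3/7, Gamma_ttt = 0

E = 52/9, F = 0, G = 196/9 at the point
E_s = -8, E_t = 0, F_s = 0, F_t = 0, G_s = 56/3, G_t = 0
EG - F^2 = 10192/81;  g^inv = (81/10192) * [[196/9, 0], [0, 52/9]]
first-kind symbols [ij,l] = (1/2)(d_i g_jl + d_j g_il - d_l g_ij): [ss,s] = E_s/2 = -4, [ss,t] = F_s - E_t/2 = 0, [st,s] = E_t/2 = 0, [st,t] = G_s/2 = 28/3, [tt,s] = F_t - G_s/2 = -28/3, [tt,t] = G_t/2 = 0
Gamma^s_ij = (G*[ij,s] - F*[ij,t])/(EG - F^2), Gamma^t_ij = (E*[ij,t] - F*[ij,s])/(EG - F^2)


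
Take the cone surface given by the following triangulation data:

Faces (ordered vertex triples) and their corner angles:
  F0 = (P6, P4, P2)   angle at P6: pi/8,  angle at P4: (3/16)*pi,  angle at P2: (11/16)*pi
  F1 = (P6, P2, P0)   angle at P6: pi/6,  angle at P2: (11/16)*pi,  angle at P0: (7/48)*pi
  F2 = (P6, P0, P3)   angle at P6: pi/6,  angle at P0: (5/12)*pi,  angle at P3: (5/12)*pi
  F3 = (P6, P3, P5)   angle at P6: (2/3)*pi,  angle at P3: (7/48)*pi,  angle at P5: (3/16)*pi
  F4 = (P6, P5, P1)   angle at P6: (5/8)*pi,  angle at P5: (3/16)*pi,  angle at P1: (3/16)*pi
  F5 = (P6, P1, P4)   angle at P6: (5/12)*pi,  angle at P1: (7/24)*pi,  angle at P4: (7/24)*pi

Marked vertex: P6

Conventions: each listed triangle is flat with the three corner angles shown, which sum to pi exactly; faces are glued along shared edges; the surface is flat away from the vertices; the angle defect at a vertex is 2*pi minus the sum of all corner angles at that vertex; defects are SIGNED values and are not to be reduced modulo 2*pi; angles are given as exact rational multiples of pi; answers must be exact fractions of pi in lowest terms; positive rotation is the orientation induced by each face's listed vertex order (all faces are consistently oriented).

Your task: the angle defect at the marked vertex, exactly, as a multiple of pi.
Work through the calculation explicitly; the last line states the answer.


Sum of corner angles at P6: (13/6)*pi
defect = 2*pi - (13/6)*pi

Answer: defect(P6) = -pi/6


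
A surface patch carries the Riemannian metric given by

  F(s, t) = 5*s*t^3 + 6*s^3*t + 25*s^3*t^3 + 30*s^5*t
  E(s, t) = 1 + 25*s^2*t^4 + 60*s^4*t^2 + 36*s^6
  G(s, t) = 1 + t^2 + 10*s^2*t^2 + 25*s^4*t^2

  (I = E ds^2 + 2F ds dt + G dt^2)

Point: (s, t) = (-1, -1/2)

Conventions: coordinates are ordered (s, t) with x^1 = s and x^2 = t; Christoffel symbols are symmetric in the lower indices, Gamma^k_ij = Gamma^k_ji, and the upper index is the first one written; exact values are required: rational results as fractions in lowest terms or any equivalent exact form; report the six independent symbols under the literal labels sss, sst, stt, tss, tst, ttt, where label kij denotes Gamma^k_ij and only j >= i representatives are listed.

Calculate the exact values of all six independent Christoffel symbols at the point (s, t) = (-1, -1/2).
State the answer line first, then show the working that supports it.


Answer: Gamma_sss = -29/13, Gamma_sst = -580/1001, Gamma_stt = -696/1001, Gamma_tss = -12/13, Gamma_tst = -240/1001, Gamma_ttt = -288/1001

E = 857/16, F = 87/4, G = 10 at the point
E_s = -2233/8, E_t = -145/2, F_s = -94, F_t = -117/2, G_s = -30, G_t = -36
EG - F^2 = 1001/16;  g^inv = (16/1001) * [[10, -87/4], [-87/4, 857/16]]
first-kind symbols [ij,l] = (1/2)(d_i g_jl + d_j g_il - d_l g_ij): [ss,s] = E_s/2 = -2233/16, [ss,t] = F_s - E_t/2 = -231/4, [st,s] = E_t/2 = -145/4, [st,t] = G_s/2 = -15, [tt,s] = F_t - G_s/2 = -87/2, [tt,t] = G_t/2 = -18
Gamma^s_ij = (G*[ij,s] - F*[ij,t])/(EG - F^2), Gamma^t_ij = (E*[ij,t] - F*[ij,s])/(EG - F^2)


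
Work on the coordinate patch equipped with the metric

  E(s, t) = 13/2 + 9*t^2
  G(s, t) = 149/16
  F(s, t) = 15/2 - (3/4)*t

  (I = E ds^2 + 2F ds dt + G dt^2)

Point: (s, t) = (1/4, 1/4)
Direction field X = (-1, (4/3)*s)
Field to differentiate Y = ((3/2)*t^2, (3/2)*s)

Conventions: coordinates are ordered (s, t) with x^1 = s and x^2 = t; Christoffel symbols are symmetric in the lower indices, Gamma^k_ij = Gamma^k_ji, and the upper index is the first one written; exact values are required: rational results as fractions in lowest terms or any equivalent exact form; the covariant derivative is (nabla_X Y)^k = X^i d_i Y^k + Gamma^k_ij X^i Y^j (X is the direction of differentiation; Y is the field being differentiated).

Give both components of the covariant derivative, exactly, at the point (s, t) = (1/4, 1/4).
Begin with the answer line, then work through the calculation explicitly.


Answer: (nabla_X Y)^s = -6701/12592, (nabla_X Y)^t = -10869/12592

E = 113/16, F = 117/16, G = 149/16 at the point
E_s = 0, E_t = 9/2, F_s = 0, F_t = -3/4, G_s = 0, G_t = 0
EG - F^2 = 787/64;  g^inv = (64/787) * [[149/16, -117/16], [-117/16, 113/16]]
first-kind symbols [ij,l] = (1/2)(d_i g_jl + d_j g_il - d_l g_ij): [ss,s] = E_s/2 = 0, [ss,t] = F_s - E_t/2 = -9/4, [st,s] = E_t/2 = 9/4, [st,t] = G_s/2 = 0, [tt,s] = F_t - G_s/2 = -3/4, [tt,t] = G_t/2 = 0
Gamma^s_ij = (G*[ij,s] - F*[ij,t])/(EG - F^2), Gamma^t_ij = (E*[ij,t] - F*[ij,s])/(EG - F^2)
Gamma_sss = 1053/787, Gamma_sst = 1341/787, Gamma_stt = -447/787, Gamma_tss = -1017/787, Gamma_tst = -1053/787, Gamma_ttt = 351/787
X = (-1, 1/3), Y = (3/32, 3/8) at the point


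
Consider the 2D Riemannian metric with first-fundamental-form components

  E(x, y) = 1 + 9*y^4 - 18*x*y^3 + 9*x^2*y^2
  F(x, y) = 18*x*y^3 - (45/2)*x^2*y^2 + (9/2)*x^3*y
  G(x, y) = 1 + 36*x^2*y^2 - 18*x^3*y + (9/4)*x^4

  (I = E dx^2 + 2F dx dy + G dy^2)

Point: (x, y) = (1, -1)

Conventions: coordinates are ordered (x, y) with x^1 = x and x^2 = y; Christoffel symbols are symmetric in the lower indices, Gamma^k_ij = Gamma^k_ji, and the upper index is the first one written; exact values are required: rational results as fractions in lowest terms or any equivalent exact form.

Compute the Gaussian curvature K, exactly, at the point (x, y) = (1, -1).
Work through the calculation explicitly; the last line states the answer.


E = 37, F = -45, G = 229/4, EG - F^2 = 373/4 at the point
E_x = 36, E_y = -108, F_x = -153/2, F_y = 207/2, G_x = 135, G_y = -90
E_yy = 234, F_xy = 315/2, G_xx = 207
Using the Brioschi determinant formula for K from the metric derivatives:
M1 = [[-E_yy/2 + F_xy - G_xx/2, E_x/2, F_x - E_y/2], [F_y - G_x/2, E, F], [G_y/2, F, G]] = [[-63, 18, -45/2], [36, 37, -45], [-45, -45, 229/4]]; det M1 = -30141/4
M2 = [[0, E_y/2, G_x/2], [E_y/2, E, F], [G_x/2, F, G]] = [[0, -54, 135/2], [-54, 37, -45], [135/2, -45, 229/4]]; det M2 = -29889/4
det M1 - det M2 = -63; K = -63 / (373/4)^2 = -1008/139129

Answer: K = -1008/139129


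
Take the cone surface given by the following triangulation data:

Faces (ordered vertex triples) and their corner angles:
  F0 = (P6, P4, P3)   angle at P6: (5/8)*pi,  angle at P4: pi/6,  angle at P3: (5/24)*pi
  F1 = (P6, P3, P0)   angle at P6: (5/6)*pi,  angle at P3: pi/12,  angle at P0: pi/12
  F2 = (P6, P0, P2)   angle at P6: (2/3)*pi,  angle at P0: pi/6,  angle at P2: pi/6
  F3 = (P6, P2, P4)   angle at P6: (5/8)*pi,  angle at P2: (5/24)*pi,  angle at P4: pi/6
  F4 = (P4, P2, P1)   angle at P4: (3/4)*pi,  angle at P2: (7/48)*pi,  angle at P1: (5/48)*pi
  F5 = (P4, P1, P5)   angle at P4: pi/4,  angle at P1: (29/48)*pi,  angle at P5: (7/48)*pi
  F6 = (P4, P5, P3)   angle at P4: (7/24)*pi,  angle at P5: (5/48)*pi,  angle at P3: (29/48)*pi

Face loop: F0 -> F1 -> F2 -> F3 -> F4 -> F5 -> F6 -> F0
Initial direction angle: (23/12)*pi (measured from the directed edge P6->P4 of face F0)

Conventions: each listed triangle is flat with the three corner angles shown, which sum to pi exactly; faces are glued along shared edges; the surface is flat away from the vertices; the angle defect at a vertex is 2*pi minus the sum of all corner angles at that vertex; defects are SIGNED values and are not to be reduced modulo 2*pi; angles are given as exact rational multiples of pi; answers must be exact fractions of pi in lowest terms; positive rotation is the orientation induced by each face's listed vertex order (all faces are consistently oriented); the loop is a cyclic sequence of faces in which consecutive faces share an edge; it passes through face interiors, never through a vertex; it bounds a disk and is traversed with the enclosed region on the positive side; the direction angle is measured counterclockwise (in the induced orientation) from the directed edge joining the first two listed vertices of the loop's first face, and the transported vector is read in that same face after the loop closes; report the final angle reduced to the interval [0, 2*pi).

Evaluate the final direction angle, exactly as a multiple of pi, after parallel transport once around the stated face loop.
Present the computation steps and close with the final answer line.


enclosed vertex P4: corner angles sum to (13/8)*pi, defect = 2*pi - (13/8)*pi = (3/8)*pi
enclosed vertex P6: corner angles sum to (11/4)*pi, defect = 2*pi - (11/4)*pi = (-3/4)*pi
holonomy = initial angle + sum of enclosed defects (mod 2*pi), positive in the induced orientation
final angle = (23/12)*pi - (3/8)*pi = (37/24)*pi (mod 2*pi)

Answer: final direction angle = (37/24)*pi


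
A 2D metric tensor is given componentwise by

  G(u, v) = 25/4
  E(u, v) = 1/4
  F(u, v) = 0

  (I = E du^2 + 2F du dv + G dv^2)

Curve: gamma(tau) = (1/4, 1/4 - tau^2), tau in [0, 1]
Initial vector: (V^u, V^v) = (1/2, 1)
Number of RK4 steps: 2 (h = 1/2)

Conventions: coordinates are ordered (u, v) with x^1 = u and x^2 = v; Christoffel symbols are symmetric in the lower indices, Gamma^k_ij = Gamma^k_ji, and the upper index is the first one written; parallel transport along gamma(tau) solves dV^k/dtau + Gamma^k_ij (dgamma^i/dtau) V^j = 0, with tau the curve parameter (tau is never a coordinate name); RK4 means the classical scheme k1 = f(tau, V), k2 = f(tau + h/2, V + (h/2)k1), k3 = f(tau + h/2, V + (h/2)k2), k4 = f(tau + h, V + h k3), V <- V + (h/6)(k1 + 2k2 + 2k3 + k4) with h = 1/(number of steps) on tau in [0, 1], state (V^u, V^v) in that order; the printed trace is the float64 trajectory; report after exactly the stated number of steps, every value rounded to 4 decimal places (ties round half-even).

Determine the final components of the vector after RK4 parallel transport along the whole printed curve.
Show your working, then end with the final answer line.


gamma'(tau) = (0, -2*tau); f(tau, V)^k = -Gamma^k_ij(gamma(tau)) gamma'^i(tau) V^j; h = 1/2; intermediate values shown to 6 dp
curve data and Christoffel symbols at the stage parameters:
  tau = 0.000000: gamma = (0.250000, 0.250000), gamma' = (0.000000, 0.000000); Gamma_uuu = 0.000000, Gamma_uuv = 0.000000, Gamma_uvv = 0.000000, Gamma_vuu = 0.000000, Gamma_vuv = 0.000000, Gamma_vvv = 0.000000
  tau = 0.250000: gamma = (0.250000, 0.187500), gamma' = (0.000000, -0.500000); Gamma_uuu = 0.000000, Gamma_uuv = 0.000000, Gamma_uvv = 0.000000, Gamma_vuu = 0.000000, Gamma_vuv = 0.000000, Gamma_vvv = 0.000000
  tau = 0.500000: gamma = (0.250000, 0.000000), gamma' = (0.000000, -1.000000); Gamma_uuu = 0.000000, Gamma_uuv = 0.000000, Gamma_uvv = 0.000000, Gamma_vuu = 0.000000, Gamma_vuv = 0.000000, Gamma_vvv = 0.000000
  tau = 0.750000: gamma = (0.250000, -0.312500), gamma' = (0.000000, -1.500000); Gamma_uuu = 0.000000, Gamma_uuv = 0.000000, Gamma_uvv = 0.000000, Gamma_vuu = 0.000000, Gamma_vuv = 0.000000, Gamma_vvv = 0.000000
  tau = 1.000000: gamma = (0.250000, -0.750000), gamma' = (0.000000, -2.000000); Gamma_uuu = 0.000000, Gamma_uuv = 0.000000, Gamma_uvv = 0.000000, Gamma_vuu = 0.000000, Gamma_vuv = 0.000000, Gamma_vvv = 0.000000
step 0: V^u = 0.5000, V^v = 1.0000
step 1: k1 = (0.000000, 0.000000), k2 = (0.000000, 0.000000), k3 = (0.000000, 0.000000), k4 = (0.000000, 0.000000); V <- V + (h/6)(k1 + 2k2 + 2k3 + k4): V^u = 0.5000, V^v = 1.0000
step 2: k1 = (0.000000, 0.000000), k2 = (0.000000, 0.000000), k3 = (0.000000, 0.000000), k4 = (0.000000, 0.000000); V <- V + (h/6)(k1 + 2k2 + 2k3 + k4): V^u = 0.5000, V^v = 1.0000

Answer: V^u = 0.5000, V^v = 1.0000


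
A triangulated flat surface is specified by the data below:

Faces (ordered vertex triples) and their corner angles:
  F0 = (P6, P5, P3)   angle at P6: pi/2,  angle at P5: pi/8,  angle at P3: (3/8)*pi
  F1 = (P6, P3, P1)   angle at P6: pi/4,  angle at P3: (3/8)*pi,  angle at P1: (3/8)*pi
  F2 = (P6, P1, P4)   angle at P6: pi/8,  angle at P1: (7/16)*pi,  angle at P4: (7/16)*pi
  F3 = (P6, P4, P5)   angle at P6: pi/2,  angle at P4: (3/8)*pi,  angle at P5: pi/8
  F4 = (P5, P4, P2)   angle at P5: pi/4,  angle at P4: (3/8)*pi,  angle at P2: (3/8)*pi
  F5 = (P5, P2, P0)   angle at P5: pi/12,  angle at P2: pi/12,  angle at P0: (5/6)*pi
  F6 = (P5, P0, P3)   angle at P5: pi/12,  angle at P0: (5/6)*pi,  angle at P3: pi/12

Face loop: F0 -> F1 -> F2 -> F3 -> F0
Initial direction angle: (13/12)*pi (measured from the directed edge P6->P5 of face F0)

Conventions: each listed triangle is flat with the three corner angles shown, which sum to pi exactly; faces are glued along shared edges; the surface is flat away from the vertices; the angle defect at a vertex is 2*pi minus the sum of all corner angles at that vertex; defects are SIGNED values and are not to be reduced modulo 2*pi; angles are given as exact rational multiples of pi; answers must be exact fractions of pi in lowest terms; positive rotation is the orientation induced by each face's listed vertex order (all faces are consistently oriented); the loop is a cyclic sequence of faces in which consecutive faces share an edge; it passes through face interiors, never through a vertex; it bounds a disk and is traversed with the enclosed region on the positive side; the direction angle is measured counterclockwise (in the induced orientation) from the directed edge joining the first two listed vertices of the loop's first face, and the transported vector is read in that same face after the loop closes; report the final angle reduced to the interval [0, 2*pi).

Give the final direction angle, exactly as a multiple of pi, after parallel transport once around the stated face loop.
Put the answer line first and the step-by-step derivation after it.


Answer: final direction angle = (41/24)*pi

enclosed vertex P6: corner angles sum to (11/8)*pi, defect = 2*pi - (11/8)*pi = (5/8)*pi
adding the enclosed defects to the starting angle (mod 2*pi, induced orientation) gives the holonomy
final angle = (13/12)*pi + (5/8)*pi = (41/24)*pi (mod 2*pi)


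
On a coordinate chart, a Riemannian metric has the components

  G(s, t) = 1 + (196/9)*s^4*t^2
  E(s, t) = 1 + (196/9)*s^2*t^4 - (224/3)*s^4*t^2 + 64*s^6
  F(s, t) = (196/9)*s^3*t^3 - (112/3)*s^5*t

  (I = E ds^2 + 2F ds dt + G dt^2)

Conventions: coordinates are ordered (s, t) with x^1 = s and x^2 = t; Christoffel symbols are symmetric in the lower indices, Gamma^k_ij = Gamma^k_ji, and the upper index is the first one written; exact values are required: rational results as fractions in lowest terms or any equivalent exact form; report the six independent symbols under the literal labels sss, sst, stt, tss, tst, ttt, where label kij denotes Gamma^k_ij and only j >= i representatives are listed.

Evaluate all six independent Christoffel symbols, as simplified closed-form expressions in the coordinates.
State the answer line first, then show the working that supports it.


Answer: Gamma_sss = (1728*s^5 - 1344*s^3*t^2 + 196*s*t^4)/(576*s^6 - 476*s^4*t^2 + 196*s^2*t^4 + 9), Gamma_sst = (-672*s^4*t + 392*s^2*t^3)/(576*s^6 - 476*s^4*t^2 + 196*s^2*t^4 + 9), Gamma_stt = (-336*s^5 + 196*s^3*t^2)/(576*s^6 - 476*s^4*t^2 + 196*s^2*t^4 + 9), Gamma_tss = (-1008*s^4*t + 196*s^2*t^3)/(576*s^6 - 476*s^4*t^2 + 196*s^2*t^4 + 9), Gamma_tst = 392*s^3*t^2/(576*s^6 - 476*s^4*t^2 + 196*s^2*t^4 + 9), Gamma_ttt = 196*s^4*t/(576*s^6 - 476*s^4*t^2 + 196*s^2*t^4 + 9)

E = 1 + (196/9)*s^2*t^4 - (224/3)*s^4*t^2 + 64*s^6; F = (196/9)*s^3*t^3 - (112/3)*s^5*t; G = 1 + (196/9)*s^4*t^2
Gamma^k_ij = (1/2) g^{kl} (d_i g_jl + d_j g_il - d_l g_ij), with g^inv = (1/(EG-F^2)) [[G, -F], [-F, E]]
first partials: E_s = (392/9)*s*t^4 - (896/3)*s^3*t^2 + 384*s^5, E_t = (784/9)*s^2*t^3 - (448/3)*s^4*t, F_s = (196/3)*s^2*t^3 - (560/3)*s^4*t, F_t = (196/3)*s^3*t^2 - (112/3)*s^5, G_s = (784/9)*s^3*t^2, G_t = (392/9)*s^4*t
D = EG - F^2 = 1 + (196/9)*s^2*t^4 - (476/9)*s^4*t^2 + 64*s^6
expanded: Gamma^s_ss = (G E_s - 2F F_s + F E_t)/(2D), Gamma^s_st = (G E_t - F G_s)/(2D), Gamma^s_tt = (2G F_t - G G_s - F G_t)/(2D), Gamma^t_ss = (2E F_s - E E_t - F E_s)/(2D), Gamma^t_st = (E G_s - F E_t)/(2D), Gamma^t_tt = (E G_t - 2F F_t + F G_s)/(2D); substitute and cancel common factors


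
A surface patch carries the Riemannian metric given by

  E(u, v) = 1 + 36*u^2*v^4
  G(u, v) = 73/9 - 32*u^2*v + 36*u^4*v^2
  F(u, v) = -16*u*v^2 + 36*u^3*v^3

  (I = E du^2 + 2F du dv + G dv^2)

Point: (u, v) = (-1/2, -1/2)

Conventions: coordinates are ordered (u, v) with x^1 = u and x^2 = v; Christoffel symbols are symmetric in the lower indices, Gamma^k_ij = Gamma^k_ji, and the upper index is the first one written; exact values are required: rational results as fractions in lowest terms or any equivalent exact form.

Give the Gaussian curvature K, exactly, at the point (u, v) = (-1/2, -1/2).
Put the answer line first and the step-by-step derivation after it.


Answer: K = -34992/908209

E = 25/16, F = 41/16, G = 1825/144, EG - F^2 = 953/72 at the point
E_u = -9/4, E_v = -9/2, F_u = -59/8, F_v = -91/8, G_u = -41/2, G_v = -41/4
E_vv = 27, F_uv = 145/4, G_uu = 59
Apply the Brioschi formula K = (det M1 - det M2)/(EG - F^2)^2 over the derivative matrices of E, F, G.
M1 = [[-E_vv/2 + F_uv - G_uu/2, E_u/2, F_u - E_v/2], [F_v - G_u/2, E, F], [G_v/2, F, G]] = [[-27/4, -9/8, -41/8], [-9/8, 25/16, 41/16], [-41/8, 41/16, 1825/144]]; det M1 = -935/8
M2 = [[0, E_v/2, G_u/2], [E_v/2, E, F], [G_u/2, F, G]] = [[0, -9/4, -41/4], [-9/4, 25/16, 41/16], [-41/4, 41/16, 1825/144]]; det M2 = -881/8
det M1 - det M2 = -27/4; K = -27/4 / (953/72)^2 = -34992/908209


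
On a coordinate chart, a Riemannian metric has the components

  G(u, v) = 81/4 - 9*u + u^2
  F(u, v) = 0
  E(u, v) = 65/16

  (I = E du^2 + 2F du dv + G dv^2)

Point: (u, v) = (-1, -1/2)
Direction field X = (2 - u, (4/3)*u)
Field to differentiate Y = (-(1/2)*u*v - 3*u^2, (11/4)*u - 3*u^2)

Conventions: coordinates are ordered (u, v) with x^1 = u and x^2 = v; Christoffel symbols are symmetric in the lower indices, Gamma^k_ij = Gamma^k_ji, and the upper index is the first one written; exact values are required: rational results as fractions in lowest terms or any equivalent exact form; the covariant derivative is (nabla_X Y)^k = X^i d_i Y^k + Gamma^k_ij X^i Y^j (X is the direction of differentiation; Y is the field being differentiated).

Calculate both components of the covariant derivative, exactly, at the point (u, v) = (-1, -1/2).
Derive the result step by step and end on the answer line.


E = 65/16, F = 0, G = 121/4 at the point
E_u = 0, E_v = 0, F_u = 0, F_v = 0, G_u = -11, G_v = 0
EG - F^2 = 7865/64;  g^inv = (64/7865) * [[121/4, 0], [0, 65/16]]
first-kind symbols [ij,l] = (1/2)(d_i g_jl + d_j g_il - d_l g_ij): [uu,u] = E_u/2 = 0, [uu,v] = F_u - E_v/2 = 0, [uv,u] = E_v/2 = 0, [uv,v] = G_u/2 = -11/2, [vv,u] = F_v - G_u/2 = 11/2, [vv,v] = G_v/2 = 0
Gamma^u_ij = (G*[ij,u] - F*[ij,v])/(EG - F^2), Gamma^v_ij = (E*[ij,v] - F*[ij,u])/(EG - F^2)
Gamma_uuu = 0, Gamma_uuv = 0, Gamma_uvv = 88/65, Gamma_vuu = 0, Gamma_vuv = -2/11, Gamma_vvv = 0
X = (3, -4/3), Y = (-13/4, -23/4) at the point

Answer: (nabla_X Y)^u = 22201/780, (nabla_X Y)^v = 3775/132


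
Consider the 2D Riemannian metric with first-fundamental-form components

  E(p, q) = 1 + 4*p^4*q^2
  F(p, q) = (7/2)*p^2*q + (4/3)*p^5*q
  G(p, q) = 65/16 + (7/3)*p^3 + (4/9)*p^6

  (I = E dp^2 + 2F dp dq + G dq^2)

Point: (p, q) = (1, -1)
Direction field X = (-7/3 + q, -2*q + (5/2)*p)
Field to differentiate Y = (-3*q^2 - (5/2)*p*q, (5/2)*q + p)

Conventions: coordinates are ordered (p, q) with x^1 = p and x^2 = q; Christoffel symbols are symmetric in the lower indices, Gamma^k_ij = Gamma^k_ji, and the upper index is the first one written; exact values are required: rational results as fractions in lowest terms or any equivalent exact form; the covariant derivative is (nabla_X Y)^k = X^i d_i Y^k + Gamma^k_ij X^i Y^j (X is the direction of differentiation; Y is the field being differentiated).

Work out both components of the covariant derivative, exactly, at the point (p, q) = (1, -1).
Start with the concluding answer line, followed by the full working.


Answer: (nabla_X Y)^p = 20423/2676, (nabla_X Y)^q = 20489/2676

E = 5, F = -29/6, G = 985/144 at the point
E_p = 16, E_q = -8, F_p = -41/3, F_q = 29/6, G_p = 29/3, G_q = 0
EG - F^2 = 1561/144;  g^inv = (144/1561) * [[985/144, 29/6], [29/6, 5]]
first-kind symbols [ij,l] = (1/2)(d_i g_jl + d_j g_il - d_l g_ij): [pp,p] = E_p/2 = 8, [pp,q] = F_p - E_q/2 = -29/3, [pq,p] = E_q/2 = -4, [pq,q] = G_p/2 = 29/6, [qq,p] = F_q - G_p/2 = 0, [qq,q] = G_q/2 = 0
Gamma^p_ij = (G*[ij,p] - F*[ij,q])/(EG - F^2), Gamma^q_ij = (E*[ij,q] - F*[ij,p])/(EG - F^2)
Gamma_ppp = 1152/1561, Gamma_ppq = -576/1561, Gamma_pqq = 0, Gamma_qpp = -1392/1561, Gamma_qpq = 696/1561, Gamma_qqq = 0
X = (-10/3, 9/2), Y = (-1/2, -3/2) at the point


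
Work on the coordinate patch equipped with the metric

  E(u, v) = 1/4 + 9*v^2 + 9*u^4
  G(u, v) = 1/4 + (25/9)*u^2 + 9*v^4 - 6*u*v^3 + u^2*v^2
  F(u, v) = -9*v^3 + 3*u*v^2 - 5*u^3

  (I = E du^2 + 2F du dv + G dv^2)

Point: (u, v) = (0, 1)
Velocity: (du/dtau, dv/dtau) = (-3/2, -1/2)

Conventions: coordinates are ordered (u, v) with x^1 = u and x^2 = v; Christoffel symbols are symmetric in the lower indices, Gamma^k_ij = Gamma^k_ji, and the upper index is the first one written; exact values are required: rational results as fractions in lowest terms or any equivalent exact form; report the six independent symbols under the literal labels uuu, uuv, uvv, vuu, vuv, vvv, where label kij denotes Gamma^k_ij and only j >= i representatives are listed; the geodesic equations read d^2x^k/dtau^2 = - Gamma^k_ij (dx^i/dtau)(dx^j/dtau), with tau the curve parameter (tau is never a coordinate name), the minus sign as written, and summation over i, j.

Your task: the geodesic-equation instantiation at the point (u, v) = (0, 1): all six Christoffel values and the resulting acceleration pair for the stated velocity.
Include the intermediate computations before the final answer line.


E = 37/4, F = -9, G = 37/4 at the point
E_u = 0, E_v = 18, F_u = 3, F_v = -27, G_u = -6, G_v = 36
EG - F^2 = 73/16;  g^inv = (16/73) * [[37/4, 9], [9, 37/4]]
first-kind symbols [ij,l] = (1/2)(d_i g_jl + d_j g_il - d_l g_ij): [uu,u] = E_u/2 = 0, [uu,v] = F_u - E_v/2 = -6, [uv,u] = E_v/2 = 9, [uv,v] = G_u/2 = -3, [vv,u] = F_v - G_u/2 = -24, [vv,v] = G_v/2 = 18
Gamma^u_ij = (G*[ij,u] - F*[ij,v])/(EG - F^2), Gamma^v_ij = (E*[ij,v] - F*[ij,u])/(EG - F^2)
Gamma_uuu = -864/73, Gamma_uuv = 900/73, Gamma_uvv = -960/73, Gamma_vuu = -888/73, Gamma_vuv = 852/73, Gamma_vvv = -792/73
d^2u/dtau^2 = -(Gamma_uuu*(-3/2)^2 + 2*Gamma_uuv*(-3/2)*(-1/2) + Gamma_uvv*(-1/2)^2) = 834/73
d^2v/dtau^2 = -(Gamma_vuu*(-3/2)^2 + 2*Gamma_vuv*(-3/2)*(-1/2) + Gamma_vvv*(-1/2)^2) = 918/73

Answer: Gamma_uuu = -864/73, Gamma_uuv = 900/73, Gamma_uvv = -960/73, Gamma_vuu = -888/73, Gamma_vuv = 852/73, Gamma_vvv = -792/73; accelerations (d^2u/dtau^2, d^2v/dtau^2) = (834/73, 918/73)


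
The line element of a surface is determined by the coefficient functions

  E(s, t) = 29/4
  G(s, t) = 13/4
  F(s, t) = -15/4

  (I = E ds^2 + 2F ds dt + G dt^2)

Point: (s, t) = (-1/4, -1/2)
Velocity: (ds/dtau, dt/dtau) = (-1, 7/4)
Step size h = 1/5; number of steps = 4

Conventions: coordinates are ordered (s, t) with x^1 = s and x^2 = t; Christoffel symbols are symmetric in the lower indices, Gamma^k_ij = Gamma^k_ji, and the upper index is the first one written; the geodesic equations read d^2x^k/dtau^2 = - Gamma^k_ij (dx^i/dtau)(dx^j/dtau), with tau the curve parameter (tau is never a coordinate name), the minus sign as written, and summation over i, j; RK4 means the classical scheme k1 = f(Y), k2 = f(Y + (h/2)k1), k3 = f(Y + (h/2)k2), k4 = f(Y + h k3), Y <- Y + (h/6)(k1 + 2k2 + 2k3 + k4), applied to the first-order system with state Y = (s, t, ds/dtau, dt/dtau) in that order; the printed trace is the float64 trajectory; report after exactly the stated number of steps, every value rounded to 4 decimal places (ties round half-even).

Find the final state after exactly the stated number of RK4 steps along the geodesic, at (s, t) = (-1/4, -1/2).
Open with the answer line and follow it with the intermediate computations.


Answer: s = -1.0500, t = 0.9000, ds/dtau = -1.0000, dt/dtau = 1.7500

f(Y) = (ds/dtau, dt/dtau, -Gamma^s_ij Y'^i Y'^j, -Gamma^t_ij Y'^i Y'^j) with the Gammas evaluated at the stage position; h = 0.200000; intermediate values shown to 6 dp
step 0: s = -0.2500, t = -0.5000, ds/dtau = -1.0000, dt/dtau = 1.7500
step 1:
  k1: at (s, t) = (-0.250000, -0.500000), (ds/dtau, dt/dtau) = (-1.000000, 1.750000); Gamma_sss = 0.000000, Gamma_sst = 0.000000, Gamma_stt = 0.000000, Gamma_tss = 0.000000, Gamma_tst = 0.000000, Gamma_ttt = 0.000000; k1 = (-1.000000, 1.750000, 0.000000, 0.000000)
  k2: at (s, t) = (-0.350000, -0.325000), (ds/dtau, dt/dtau) = (-1.000000, 1.750000); Gamma_sss = 0.000000, Gamma_sst = 0.000000, Gamma_stt = 0.000000, Gamma_tss = 0.000000, Gamma_tst = 0.000000, Gamma_ttt = 0.000000; k2 = (-1.000000, 1.750000, 0.000000, 0.000000)
  k3: at (s, t) = (-0.350000, -0.325000), (ds/dtau, dt/dtau) = (-1.000000, 1.750000); Gamma_sss = 0.000000, Gamma_sst = 0.000000, Gamma_stt = 0.000000, Gamma_tss = 0.000000, Gamma_tst = 0.000000, Gamma_ttt = 0.000000; k3 = (-1.000000, 1.750000, 0.000000, 0.000000)
  k4: at (s, t) = (-0.450000, -0.150000), (ds/dtau, dt/dtau) = (-1.000000, 1.750000); Gamma_sss = 0.000000, Gamma_sst = 0.000000, Gamma_stt = 0.000000, Gamma_tss = 0.000000, Gamma_tst = 0.000000, Gamma_ttt = 0.000000; k4 = (-1.000000, 1.750000, 0.000000, 0.000000)
  Y <- Y + (h/6)(k1 + 2k2 + 2k3 + k4): s = -0.4500, t = -0.1500, ds/dtau = -1.0000, dt/dtau = 1.7500
step 2:
  k1: at (s, t) = (-0.450000, -0.150000), (ds/dtau, dt/dtau) = (-1.000000, 1.750000); Gamma_sss = 0.000000, Gamma_sst = 0.000000, Gamma_stt = 0.000000, Gamma_tss = 0.000000, Gamma_tst = 0.000000, Gamma_ttt = 0.000000; k1 = (-1.000000, 1.750000, 0.000000, 0.000000)
  k2: at (s, t) = (-0.550000, 0.025000), (ds/dtau, dt/dtau) = (-1.000000, 1.750000); Gamma_sss = 0.000000, Gamma_sst = 0.000000, Gamma_stt = 0.000000, Gamma_tss = 0.000000, Gamma_tst = 0.000000, Gamma_ttt = 0.000000; k2 = (-1.000000, 1.750000, 0.000000, 0.000000)
  k3: at (s, t) = (-0.550000, 0.025000), (ds/dtau, dt/dtau) = (-1.000000, 1.750000); Gamma_sss = 0.000000, Gamma_sst = 0.000000, Gamma_stt = 0.000000, Gamma_tss = 0.000000, Gamma_tst = 0.000000, Gamma_ttt = 0.000000; k3 = (-1.000000, 1.750000, 0.000000, 0.000000)
  k4: at (s, t) = (-0.650000, 0.200000), (ds/dtau, dt/dtau) = (-1.000000, 1.750000); Gamma_sss = 0.000000, Gamma_sst = 0.000000, Gamma_stt = 0.000000, Gamma_tss = 0.000000, Gamma_tst = 0.000000, Gamma_ttt = 0.000000; k4 = (-1.000000, 1.750000, 0.000000, 0.000000)
  Y <- Y + (h/6)(k1 + 2k2 + 2k3 + k4): s = -0.6500, t = 0.2000, ds/dtau = -1.0000, dt/dtau = 1.7500
step 3:
  k1: at (s, t) = (-0.650000, 0.200000), (ds/dtau, dt/dtau) = (-1.000000, 1.750000); Gamma_sss = 0.000000, Gamma_sst = 0.000000, Gamma_stt = 0.000000, Gamma_tss = 0.000000, Gamma_tst = 0.000000, Gamma_ttt = 0.000000; k1 = (-1.000000, 1.750000, 0.000000, 0.000000)
  k2: at (s, t) = (-0.750000, 0.375000), (ds/dtau, dt/dtau) = (-1.000000, 1.750000); Gamma_sss = 0.000000, Gamma_sst = 0.000000, Gamma_stt = 0.000000, Gamma_tss = 0.000000, Gamma_tst = 0.000000, Gamma_ttt = 0.000000; k2 = (-1.000000, 1.750000, 0.000000, 0.000000)
  k3: at (s, t) = (-0.750000, 0.375000), (ds/dtau, dt/dtau) = (-1.000000, 1.750000); Gamma_sss = 0.000000, Gamma_sst = 0.000000, Gamma_stt = 0.000000, Gamma_tss = 0.000000, Gamma_tst = 0.000000, Gamma_ttt = 0.000000; k3 = (-1.000000, 1.750000, 0.000000, 0.000000)
  k4: at (s, t) = (-0.850000, 0.550000), (ds/dtau, dt/dtau) = (-1.000000, 1.750000); Gamma_sss = 0.000000, Gamma_sst = 0.000000, Gamma_stt = 0.000000, Gamma_tss = 0.000000, Gamma_tst = 0.000000, Gamma_ttt = 0.000000; k4 = (-1.000000, 1.750000, 0.000000, 0.000000)
  Y <- Y + (h/6)(k1 + 2k2 + 2k3 + k4): s = -0.8500, t = 0.5500, ds/dtau = -1.0000, dt/dtau = 1.7500
step 4:
  k1: at (s, t) = (-0.850000, 0.550000), (ds/dtau, dt/dtau) = (-1.000000, 1.750000); Gamma_sss = 0.000000, Gamma_sst = 0.000000, Gamma_stt = 0.000000, Gamma_tss = 0.000000, Gamma_tst = 0.000000, Gamma_ttt = 0.000000; k1 = (-1.000000, 1.750000, 0.000000, 0.000000)
  k2: at (s, t) = (-0.950000, 0.725000), (ds/dtau, dt/dtau) = (-1.000000, 1.750000); Gamma_sss = 0.000000, Gamma_sst = 0.000000, Gamma_stt = 0.000000, Gamma_tss = 0.000000, Gamma_tst = 0.000000, Gamma_ttt = 0.000000; k2 = (-1.000000, 1.750000, 0.000000, 0.000000)
  k3: at (s, t) = (-0.950000, 0.725000), (ds/dtau, dt/dtau) = (-1.000000, 1.750000); Gamma_sss = 0.000000, Gamma_sst = 0.000000, Gamma_stt = 0.000000, Gamma_tss = 0.000000, Gamma_tst = 0.000000, Gamma_ttt = 0.000000; k3 = (-1.000000, 1.750000, 0.000000, 0.000000)
  k4: at (s, t) = (-1.050000, 0.900000), (ds/dtau, dt/dtau) = (-1.000000, 1.750000); Gamma_sss = 0.000000, Gamma_sst = 0.000000, Gamma_stt = 0.000000, Gamma_tss = 0.000000, Gamma_tst = 0.000000, Gamma_ttt = 0.000000; k4 = (-1.000000, 1.750000, 0.000000, 0.000000)
  Y <- Y + (h/6)(k1 + 2k2 + 2k3 + k4): s = -1.0500, t = 0.9000, ds/dtau = -1.0000, dt/dtau = 1.7500


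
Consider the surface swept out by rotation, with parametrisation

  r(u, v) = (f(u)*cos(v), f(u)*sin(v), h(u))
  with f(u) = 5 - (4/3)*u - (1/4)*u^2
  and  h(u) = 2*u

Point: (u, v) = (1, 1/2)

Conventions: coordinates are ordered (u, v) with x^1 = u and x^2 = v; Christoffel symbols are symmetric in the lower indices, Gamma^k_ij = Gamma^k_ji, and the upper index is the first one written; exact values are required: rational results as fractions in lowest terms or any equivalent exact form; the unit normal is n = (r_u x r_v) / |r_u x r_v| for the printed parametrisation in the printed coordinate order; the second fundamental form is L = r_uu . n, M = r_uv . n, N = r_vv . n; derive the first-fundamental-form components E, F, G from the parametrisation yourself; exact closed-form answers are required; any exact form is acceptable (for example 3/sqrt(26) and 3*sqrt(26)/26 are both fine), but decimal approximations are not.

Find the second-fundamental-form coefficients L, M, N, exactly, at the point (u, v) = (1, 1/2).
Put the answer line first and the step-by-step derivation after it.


Answer: L = 6*sqrt(265)/265, M = 0, N = 41*sqrt(265)/265

f = 41/12, f' = -11/6, f'' = -1/2, h' = 2, h'' = 0
E = 265/36, F = 0, G = 1681/144; answer radicand W^2 = 265/36
unnormalised second-form numerators: l = 1, m = 0, n = 41/6; L = l/sqrt(265/36), and similarly M = m/sqrt(W^2), N = n/sqrt(W^2)


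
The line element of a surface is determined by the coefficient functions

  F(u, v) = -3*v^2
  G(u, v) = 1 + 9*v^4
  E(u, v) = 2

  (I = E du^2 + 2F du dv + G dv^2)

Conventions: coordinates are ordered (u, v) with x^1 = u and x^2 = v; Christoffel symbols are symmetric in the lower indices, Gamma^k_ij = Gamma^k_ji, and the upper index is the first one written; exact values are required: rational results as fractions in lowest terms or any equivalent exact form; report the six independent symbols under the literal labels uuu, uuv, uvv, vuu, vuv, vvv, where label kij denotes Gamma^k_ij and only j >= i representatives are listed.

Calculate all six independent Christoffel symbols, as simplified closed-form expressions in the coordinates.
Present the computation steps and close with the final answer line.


E = 2; F = -3*v^2; G = 1 + 9*v^4
Gamma^k_ij = (1/2) g^{kl} (d_i g_jl + d_j g_il - d_l g_ij), with g^inv = (1/(EG-F^2)) [[G, -F], [-F, E]]
first partials: E_u = 0, E_v = 0, F_u = 0, F_v = -6*v, G_u = 0, G_v = 36*v^3
D = EG - F^2 = 2 + 9*v^4
expanded: Gamma^u_uu = (G E_u - 2F F_u + F E_v)/(2D), Gamma^u_uv = (G E_v - F G_u)/(2D), Gamma^u_vv = (2G F_v - G G_u - F G_v)/(2D), Gamma^v_uu = (2E F_u - E E_v - F E_u)/(2D), Gamma^v_uv = (E G_u - F E_v)/(2D), Gamma^v_vv = (E G_v - 2F F_v + F G_u)/(2D); substitute and cancel common factors

Answer: Gamma_uuu = 0, Gamma_uuv = 0, Gamma_uvv = -6*v/(9*v^4 + 2), Gamma_vuu = 0, Gamma_vuv = 0, Gamma_vvv = 18*v^3/(9*v^4 + 2)


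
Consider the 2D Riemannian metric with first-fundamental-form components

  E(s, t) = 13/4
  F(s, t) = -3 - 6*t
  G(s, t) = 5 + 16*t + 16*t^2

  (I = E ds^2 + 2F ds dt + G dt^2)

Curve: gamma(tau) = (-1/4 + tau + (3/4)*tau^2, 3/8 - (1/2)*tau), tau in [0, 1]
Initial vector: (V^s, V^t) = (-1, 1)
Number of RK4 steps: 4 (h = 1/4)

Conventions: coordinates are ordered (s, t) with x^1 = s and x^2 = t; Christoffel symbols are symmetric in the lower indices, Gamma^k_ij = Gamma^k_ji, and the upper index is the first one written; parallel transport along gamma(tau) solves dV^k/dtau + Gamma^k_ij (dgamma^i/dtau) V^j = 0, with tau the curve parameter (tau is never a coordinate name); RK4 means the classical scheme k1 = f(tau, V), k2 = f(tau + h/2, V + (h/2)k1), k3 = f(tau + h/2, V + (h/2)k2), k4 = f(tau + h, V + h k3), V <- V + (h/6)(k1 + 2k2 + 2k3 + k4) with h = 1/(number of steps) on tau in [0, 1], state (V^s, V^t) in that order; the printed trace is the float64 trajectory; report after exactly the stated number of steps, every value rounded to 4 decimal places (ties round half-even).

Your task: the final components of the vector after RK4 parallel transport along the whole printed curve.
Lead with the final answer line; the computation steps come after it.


Answer: V^s = -1.4532, V^t = 1.6787

gamma'(tau) = (1 + (3/2)*tau, -1/2); f(tau, V)^k = -Gamma^k_ij(gamma(tau)) gamma'^i(tau) V^j; h = 1/4; intermediate values shown to 6 dp
curve data and Christoffel symbols at the stage parameters:
  tau = 0.000000: gamma = (-0.250000, 0.375000), gamma' = (1.000000, -0.500000); Gamma_sss = 0.000000, Gamma_sst = 0.000000, Gamma_stt = -0.387097, Gamma_tss = 0.000000, Gamma_tst = 0.000000, Gamma_ttt = 0.903226
  tau = 0.125000: gamma = (-0.113281, 0.312500), gamma' = (1.187500, -0.500000); Gamma_sss = 0.000000, Gamma_sst = 0.000000, Gamma_stt = -0.434389, Gamma_tss = 0.000000, Gamma_tst = 0.000000, Gamma_ttt = 0.941176
  tau = 0.250000: gamma = (0.046875, 0.250000), gamma' = (1.375000, -0.500000); Gamma_sss = 0.000000, Gamma_sst = 0.000000, Gamma_stt = -0.489796, Gamma_tss = 0.000000, Gamma_tst = 0.000000, Gamma_ttt = 0.979592
  tau = 0.375000: gamma = (0.230469, 0.187500), gamma' = (1.562500, -0.500000); Gamma_sss = 0.000000, Gamma_sst = 0.000000, Gamma_stt = -0.554913, Gamma_tss = 0.000000, Gamma_tst = 0.000000, Gamma_ttt = 1.017341
  tau = 0.500000: gamma = (0.437500, 0.125000), gamma' = (1.750000, -0.500000); Gamma_sss = 0.000000, Gamma_sst = 0.000000, Gamma_stt = -0.631579, Gamma_tss = 0.000000, Gamma_tst = 0.000000, Gamma_ttt = 1.052632
  tau = 0.625000: gamma = (0.667969, 0.062500), gamma' = (1.937500, -0.500000); Gamma_sss = 0.000000, Gamma_sst = 0.000000, Gamma_stt = -0.721805, Gamma_tss = 0.000000, Gamma_tst = 0.000000, Gamma_ttt = 1.082707
  tau = 0.750000: gamma = (0.921875, 0.000000), gamma' = (2.125000, -0.500000); Gamma_sss = 0.000000, Gamma_sst = 0.000000, Gamma_stt = -0.827586, Gamma_tss = 0.000000, Gamma_tst = 0.000000, Gamma_ttt = 1.103448
  tau = 0.875000: gamma = (1.199219, -0.062500), gamma' = (2.312500, -0.500000); Gamma_sss = 0.000000, Gamma_sst = 0.000000, Gamma_stt = -0.950495, Gamma_tss = 0.000000, Gamma_tst = 0.000000, Gamma_ttt = 1.108911
  tau = 1.000000: gamma = (1.500000, -0.125000), gamma' = (2.500000, -0.500000); Gamma_sss = 0.000000, Gamma_sst = 0.000000, Gamma_stt = -1.090909, Gamma_tss = 0.000000, Gamma_tst = 0.000000, Gamma_ttt = 1.090909
step 0: V^s = -1.0000, V^t = 1.0000
step 1: k1 = (-0.193548, 0.451613), k2 = (-0.229456, 0.497154), k3 = (-0.230692, 0.499833), k4 = (-0.275500, 0.551000); V <- V + (h/6)(k1 + 2k2 + 2k3 + k4): V^s = -1.0579, V^t = 1.1249
step 2: k1 = (-0.275475, 0.550951), k2 = (-0.331207, 0.607214), k3 = (-0.333159, 0.610791), k4 = (-0.403439, 0.672398); V <- V + (h/6)(k1 + 2k2 + 2k3 + k4): V^s = -1.1415, V^t = 1.2773
step 3: k1 = (-0.403368, 0.672279), k2 = (-0.491320, 0.736980), k3 = (-0.494239, 0.741358), k4 = (-0.605243, 0.806991); V <- V + (h/6)(k1 + 2k2 + 2k3 + k4): V^s = -1.2657, V^t = 1.4622
step 4: k1 = (-0.605033, 0.806710), k2 = (-0.742812, 0.866614), k3 = (-0.746371, 0.870766), k4 = (-0.916284, 0.916284); V <- V + (h/6)(k1 + 2k2 + 2k3 + k4): V^s = -1.4532, V^t = 1.6787
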